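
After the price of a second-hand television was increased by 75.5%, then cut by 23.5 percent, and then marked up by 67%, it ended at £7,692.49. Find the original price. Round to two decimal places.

The overall multiplier applied was 1.755 × 0.765 × 1.67 = 2.24210025.
So the original price was £7,692.49 ÷ 2.24210025 ≈ £3,430.93.

£3,430.93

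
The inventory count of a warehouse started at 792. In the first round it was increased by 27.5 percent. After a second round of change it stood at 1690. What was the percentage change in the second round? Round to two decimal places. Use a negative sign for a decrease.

67.36%

After the first round: 792 × 1.275 = 1009.8.
Second-round multiplier: 1690 ÷ 1009.8 ≈ 1.673599.
That is a change of 67.36%.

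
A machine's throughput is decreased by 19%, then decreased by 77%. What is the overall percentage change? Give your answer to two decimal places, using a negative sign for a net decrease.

-81.37%

A 19% decrease multiplies by 0.81.
Then a 77% decrease: 0.81 × 0.23 = 0.1863.
Overall factor 0.1863, i.e. -81.37%.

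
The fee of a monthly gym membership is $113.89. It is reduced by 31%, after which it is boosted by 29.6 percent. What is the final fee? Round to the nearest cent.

Apply the 31% decrease: $113.89 × 0.69 = $78.5841.
After the 29.6% increase: $78.5841 × 1.296 = $101.8449936 ≈ $101.84.

$101.84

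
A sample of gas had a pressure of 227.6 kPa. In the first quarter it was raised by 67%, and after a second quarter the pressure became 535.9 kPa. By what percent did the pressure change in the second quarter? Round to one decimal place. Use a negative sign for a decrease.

41.0%

After the first quarter: 227.6 × 1.67 = 380.092.
Second-quarter multiplier: 535.9 ÷ 380.092 ≈ 1.40992.
That is a change of 41.0%.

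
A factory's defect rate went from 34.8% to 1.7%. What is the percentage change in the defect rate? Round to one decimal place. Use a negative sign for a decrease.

-95.1%

The change is 1.7 − 34.8 = -33.1 percentage points.
Relative to the original 34.8%, that is -33.1 ÷ 34.8 ≈ -95.1%.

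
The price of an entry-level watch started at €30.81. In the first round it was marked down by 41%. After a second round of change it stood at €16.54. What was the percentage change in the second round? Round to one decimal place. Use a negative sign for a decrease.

After the first round: €30.81 × 0.59 = €18.1779.
Second-round multiplier: €16.54 ÷ €18.1779 ≈ 0.9099.
That is a change of -9.0%.

-9.0%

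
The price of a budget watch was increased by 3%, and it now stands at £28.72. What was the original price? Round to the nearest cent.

£27.88

The overall multiplier applied was 1.03.
So the original price was £28.72 ÷ 1.03 ≈ £27.88.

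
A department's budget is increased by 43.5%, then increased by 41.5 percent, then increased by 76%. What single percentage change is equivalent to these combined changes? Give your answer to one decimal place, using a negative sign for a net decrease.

257.4%

The combined multiplier is 1.435 × 1.415 × 1.76 = 3.573724.
That corresponds to an increase of 257.4%.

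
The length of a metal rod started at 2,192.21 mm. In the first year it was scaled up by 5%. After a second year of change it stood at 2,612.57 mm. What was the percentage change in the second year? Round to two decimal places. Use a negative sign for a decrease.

13.50%

After the first year: 2,192.21 × 1.05 = 2301.8205.
Second-year multiplier: 2,612.57 ÷ 2301.8205 ≈ 1.135002.
That is a change of 13.50%.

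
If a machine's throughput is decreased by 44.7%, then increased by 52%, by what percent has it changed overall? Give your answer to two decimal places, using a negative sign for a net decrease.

-15.94%

A 44.7% decrease multiplies by 0.553.
Then a 52% increase: 0.553 × 1.52 = 0.84056.
Overall factor 0.84056, i.e. -15.94%.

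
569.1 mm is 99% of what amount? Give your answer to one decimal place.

569.1 mm ÷ 0.99 ≈ 574.8 mm.

574.8 mm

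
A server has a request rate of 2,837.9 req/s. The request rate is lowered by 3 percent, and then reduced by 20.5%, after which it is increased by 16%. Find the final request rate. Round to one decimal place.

Apply the 3% decrease: 2,837.9 × 0.97 = 2752.763.
20.5% decrease: 2752.763 × 0.795 = 2188.446585.
Apply the 16% increase: 2188.446585 × 1.16 = 2538.5980386 ≈ 2,538.6.

2,538.6 req/s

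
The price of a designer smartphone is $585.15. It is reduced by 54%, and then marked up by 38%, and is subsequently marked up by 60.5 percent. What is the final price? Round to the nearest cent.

$596.18

Apply the 54% decrease: $585.15 × 0.46 = $269.169.
38% increase: $269.169 × 1.38 = $371.45322.
60.5% increase: $371.45322 × 1.605 = $596.1824181 ≈ $596.18.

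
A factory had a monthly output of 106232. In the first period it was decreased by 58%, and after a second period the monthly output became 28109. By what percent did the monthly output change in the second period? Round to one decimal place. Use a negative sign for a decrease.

After the first period: 106232 × 0.42 = 44617.44.
Second-period multiplier: 28109 ÷ 44617.44 ≈ 0.63.
That is a change of -37.0%.

-37.0%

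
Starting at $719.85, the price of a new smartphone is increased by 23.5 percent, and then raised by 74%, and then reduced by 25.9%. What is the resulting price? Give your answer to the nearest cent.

$1146.24

Apply the 23.5% increase: $719.85 × 1.235 = $889.01475.
Apply the 74% increase: $889.01475 × 1.74 = $1546.885665.
After the 25.9% decrease: $1546.885665 × 0.741 = $1146.242277765 ≈ $1146.24.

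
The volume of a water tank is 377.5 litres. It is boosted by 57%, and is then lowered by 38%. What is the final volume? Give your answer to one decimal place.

Apply the 57% increase: 377.5 × 1.57 = 592.675.
38% decrease: 592.675 × 0.62 = 367.4585 ≈ 367.5.

367.5 litres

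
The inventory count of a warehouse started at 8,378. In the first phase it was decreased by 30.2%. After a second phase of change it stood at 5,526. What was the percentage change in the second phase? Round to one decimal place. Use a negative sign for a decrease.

-5.5%

After the first phase: 8,378 × 0.698 = 5847.844.
Second-phase multiplier: 5,526 ÷ 5847.844 ≈ 0.94496.
That is a change of -5.5%.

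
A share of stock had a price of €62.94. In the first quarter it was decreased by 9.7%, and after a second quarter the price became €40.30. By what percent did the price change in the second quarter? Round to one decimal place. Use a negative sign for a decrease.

After the first quarter: €62.94 × 0.903 = €56.83482.
Second-quarter multiplier: €40.30 ÷ €56.83482 ≈ 0.70907.
That is a change of -29.1%.

-29.1%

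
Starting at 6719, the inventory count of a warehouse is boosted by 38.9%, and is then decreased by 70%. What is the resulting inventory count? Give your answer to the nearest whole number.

Each change multiplies by a factor: 1.389 × 0.3 = 0.4167.
6719 × 0.4167 = 2799.8073 ≈ 2800.

2800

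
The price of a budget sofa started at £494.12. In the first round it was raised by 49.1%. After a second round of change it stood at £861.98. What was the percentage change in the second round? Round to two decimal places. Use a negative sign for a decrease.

After the first round: £494.12 × 1.491 = £736.73292.
Second-round multiplier: £861.98 ÷ £736.73292 ≈ 1.170003.
That is a change of 17.00%.

17.00%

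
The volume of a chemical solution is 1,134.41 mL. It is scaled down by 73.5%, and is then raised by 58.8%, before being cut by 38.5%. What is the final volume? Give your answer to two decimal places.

Each change multiplies by a factor: 0.265 × 1.588 × 0.615 = 0.2588043.
1,134.41 × 0.2588043 = 293.590185963 ≈ 293.59.

293.59 mL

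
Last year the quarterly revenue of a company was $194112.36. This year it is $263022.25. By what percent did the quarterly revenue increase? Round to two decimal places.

Change: $263022.25 − $194112.36 = $68909.89.
Relative to the original: $68909.89 ÷ $194112.36 ≈ 35.50%.
So the quarterly revenue increased by 35.50%.

35.50%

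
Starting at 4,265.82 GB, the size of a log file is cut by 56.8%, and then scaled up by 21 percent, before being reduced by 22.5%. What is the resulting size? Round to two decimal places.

Each change multiplies by a factor: 0.432 × 1.21 × 0.775 = 0.405108.
4,265.82 × 0.405108 = 1728.11780856 ≈ 1,728.12.

1,728.12 GB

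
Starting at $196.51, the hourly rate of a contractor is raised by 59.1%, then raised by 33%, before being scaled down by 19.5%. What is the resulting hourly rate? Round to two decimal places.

Each change multiplies by a factor: 1.591 × 1.33 × 0.805 = 1.70340415.
$196.51 × 1.70340415 = $334.7359495165 ≈ $334.74.

$334.74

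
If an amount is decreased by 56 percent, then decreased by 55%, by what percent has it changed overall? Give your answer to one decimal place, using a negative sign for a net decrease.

-80.2%

The combined multiplier is 0.44 × 0.45 = 0.198.
That corresponds to a decrease of 80.2%.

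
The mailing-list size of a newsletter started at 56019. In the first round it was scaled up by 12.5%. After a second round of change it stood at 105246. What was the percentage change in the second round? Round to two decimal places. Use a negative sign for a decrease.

After the first round: 56019 × 1.125 = 63021.375.
Second-round multiplier: 105246 ÷ 63021.375 ≈ 1.670005.
That is a change of 67.00%.

67.00%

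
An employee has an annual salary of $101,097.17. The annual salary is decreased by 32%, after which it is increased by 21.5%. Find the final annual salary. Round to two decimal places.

Each change multiplies by a factor: 0.68 × 1.215 = 0.8262.
$101,097.17 × 0.8262 = $83526.481854 ≈ $83,526.48.

$83,526.48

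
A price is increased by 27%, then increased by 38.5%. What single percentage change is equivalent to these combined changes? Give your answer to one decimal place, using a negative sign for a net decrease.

A 27% increase multiplies by 1.27.
Then a 38.5% increase: 1.27 × 1.385 = 1.75895.
Overall factor 1.75895, i.e. 75.9%.

75.9%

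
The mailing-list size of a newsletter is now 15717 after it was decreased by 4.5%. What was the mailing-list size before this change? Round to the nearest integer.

16458

The overall multiplier applied was 0.955.
So the original mailing-list size was 15717 ÷ 0.955 ≈ 16458.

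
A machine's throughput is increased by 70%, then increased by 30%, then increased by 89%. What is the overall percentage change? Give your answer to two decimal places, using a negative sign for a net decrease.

317.69%

The combined multiplier is 1.7 × 1.3 × 1.89 = 4.1769.
That corresponds to an increase of 317.69%.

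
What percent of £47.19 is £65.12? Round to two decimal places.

£65.12 ÷ £47.19 ≈ 138.00%.

138.00%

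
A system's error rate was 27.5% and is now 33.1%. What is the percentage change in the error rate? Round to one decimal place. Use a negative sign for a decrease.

20.4%

The change is 33.1 − 27.5 = 5.6 percentage points.
Relative to the original 27.5%, that is 5.6 ÷ 27.5 ≈ 20.4%.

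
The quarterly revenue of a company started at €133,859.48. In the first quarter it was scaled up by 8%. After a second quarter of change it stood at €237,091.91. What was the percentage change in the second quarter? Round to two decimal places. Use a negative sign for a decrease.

After the first quarter: €133,859.48 × 1.08 = €144568.2384.
Second-quarter multiplier: €237,091.91 ÷ €144568.2384 ≈ 1.64.
That is a change of 64.00%.

64.00%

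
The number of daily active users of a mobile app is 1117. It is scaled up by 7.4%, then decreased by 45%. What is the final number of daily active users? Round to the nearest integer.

Each change multiplies by a factor: 1.074 × 0.55 = 0.5907.
1117 × 0.5907 = 659.8119 ≈ 660.

660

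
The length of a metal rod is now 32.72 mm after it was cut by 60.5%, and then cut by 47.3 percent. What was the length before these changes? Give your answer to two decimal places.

The overall multiplier applied was 0.395 × 0.527 = 0.208165.
So the original length was 32.72 ÷ 0.208165 ≈ 157.18 mm.

157.18 mm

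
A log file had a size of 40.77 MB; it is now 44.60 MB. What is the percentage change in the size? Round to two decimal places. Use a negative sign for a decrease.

Change: 44.60 − 40.77 = 3.83.
Relative to the original: 3.83 ÷ 40.77 ≈ 9.39%.

9.39%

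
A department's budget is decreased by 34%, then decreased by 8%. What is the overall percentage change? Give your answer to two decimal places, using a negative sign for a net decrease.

-39.28%

The combined multiplier is 0.66 × 0.92 = 0.6072.
That corresponds to a decrease of 39.28%.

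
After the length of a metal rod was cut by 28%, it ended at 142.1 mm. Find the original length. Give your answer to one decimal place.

The overall multiplier applied was 0.72.
So the original length was 142.1 ÷ 0.72 ≈ 197.4 mm.

197.4 mm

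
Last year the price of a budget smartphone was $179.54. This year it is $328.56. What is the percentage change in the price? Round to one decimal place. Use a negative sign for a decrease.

Change: $328.56 − $179.54 = $149.02.
Relative to the original: $149.02 ÷ $179.54 ≈ 83.0%.

83.0%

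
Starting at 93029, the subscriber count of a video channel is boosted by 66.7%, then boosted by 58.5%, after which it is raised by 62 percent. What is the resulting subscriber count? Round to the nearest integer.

66.7% increase: 93029 × 1.667 = 155079.343.
After the 58.5% increase: 155079.343 × 1.585 = 245800.758655.
Apply the 62% increase: 245800.758655 × 1.62 = 398197.2290211 ≈ 398197.

398197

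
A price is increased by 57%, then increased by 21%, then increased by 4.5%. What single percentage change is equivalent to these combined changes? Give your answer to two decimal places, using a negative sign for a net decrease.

The combined multiplier is 1.57 × 1.21 × 1.045 = 1.9851865.
That corresponds to an increase of 98.52%.

98.52%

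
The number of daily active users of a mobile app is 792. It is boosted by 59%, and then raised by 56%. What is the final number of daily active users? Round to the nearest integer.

After the 59% increase: 792 × 1.59 = 1259.28.
After the 56% increase: 1259.28 × 1.56 = 1964.4768 ≈ 1964.

1964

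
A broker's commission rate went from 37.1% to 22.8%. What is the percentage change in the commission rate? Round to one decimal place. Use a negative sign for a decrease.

-38.5%

The change is 22.8 − 37.1 = -14.3 percentage points.
Relative to the original 37.1%, that is -14.3 ÷ 37.1 ≈ -38.5%.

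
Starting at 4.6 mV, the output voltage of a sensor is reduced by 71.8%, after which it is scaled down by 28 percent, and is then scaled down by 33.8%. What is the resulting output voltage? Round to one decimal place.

0.6 mV

71.8% decrease: 4.6 × 0.282 = 1.2972.
28% decrease: 1.2972 × 0.72 = 0.933984.
After the 33.8% decrease: 0.933984 × 0.662 = 0.618297408 ≈ 0.6.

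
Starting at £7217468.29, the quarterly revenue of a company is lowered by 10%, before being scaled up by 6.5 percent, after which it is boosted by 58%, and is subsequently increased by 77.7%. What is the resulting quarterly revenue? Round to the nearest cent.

10% decrease: £7217468.29 × 0.9 = £6495721.461.
After the 6.5% increase: £6495721.461 × 1.065 = £6917943.355965.
58% increase: £6917943.355965 × 1.58 = £10930350.5024247.
77.7% increase: £10930350.5024247 × 1.777 = £19423232.8428086919 ≈ £19423232.84.

£19423232.84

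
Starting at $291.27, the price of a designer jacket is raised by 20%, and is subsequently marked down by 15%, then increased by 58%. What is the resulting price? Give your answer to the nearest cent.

$469.41

Apply the 20% increase: $291.27 × 1.2 = $349.524.
After the 15% decrease: $349.524 × 0.85 = $297.0954.
58% increase: $297.0954 × 1.58 = $469.410732 ≈ $469.41.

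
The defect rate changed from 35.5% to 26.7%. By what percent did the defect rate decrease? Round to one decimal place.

The change is 26.7 − 35.5 = -8.8 percentage points.
Relative to the original 35.5%, that is -8.8 ÷ 35.5 ≈ -24.8%.
So the defect rate fell by 24.8%.

24.8%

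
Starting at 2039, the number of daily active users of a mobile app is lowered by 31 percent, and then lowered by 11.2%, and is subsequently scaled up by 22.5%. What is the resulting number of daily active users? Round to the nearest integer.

Each change multiplies by a factor: 0.69 × 0.888 × 1.225 = 0.750582.
2039 × 0.750582 = 1530.436698 ≈ 1530.

1530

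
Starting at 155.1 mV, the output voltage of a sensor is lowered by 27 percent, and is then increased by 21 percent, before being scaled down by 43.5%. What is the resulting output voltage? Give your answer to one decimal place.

77.4 mV

After the 27% decrease: 155.1 × 0.73 = 113.223.
Apply the 21% increase: 113.223 × 1.21 = 136.99983.
Apply the 43.5% decrease: 136.99983 × 0.565 = 77.40490395 ≈ 77.4.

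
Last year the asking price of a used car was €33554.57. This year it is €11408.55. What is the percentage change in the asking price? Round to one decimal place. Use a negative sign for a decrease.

-66.0%

Change: €11408.55 − €33554.57 = -€22146.02.
Relative to the original: -€22146.02 ÷ €33554.57 ≈ -66.0%.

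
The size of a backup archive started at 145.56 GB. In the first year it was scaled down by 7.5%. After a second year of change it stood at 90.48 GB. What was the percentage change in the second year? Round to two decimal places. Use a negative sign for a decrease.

-32.80%

After the first year: 145.56 × 0.925 = 134.643.
Second-year multiplier: 90.48 ÷ 134.643 ≈ 0.671999.
That is a change of -32.80%.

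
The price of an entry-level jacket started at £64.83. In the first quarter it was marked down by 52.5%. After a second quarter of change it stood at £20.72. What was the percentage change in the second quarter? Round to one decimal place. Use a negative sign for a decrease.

-32.7%

After the first quarter: £64.83 × 0.475 = £30.79425.
Second-quarter multiplier: £20.72 ÷ £30.79425 ≈ 0.67285.
That is a change of -32.7%.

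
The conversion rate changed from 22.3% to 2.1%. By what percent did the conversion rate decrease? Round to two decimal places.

90.58%

The change is 2.1 − 22.3 = -20.2 percentage points.
Relative to the original 22.3%, that is -20.2 ÷ 22.3 ≈ -90.58%.
So the conversion rate fell by 90.58%.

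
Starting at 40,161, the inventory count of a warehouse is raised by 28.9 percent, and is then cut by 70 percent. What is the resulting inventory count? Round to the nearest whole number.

After the 28.9% increase: 40,161 × 1.289 = 51767.529.
70% decrease: 51767.529 × 0.3 = 15530.2587 ≈ 15,530.

15,530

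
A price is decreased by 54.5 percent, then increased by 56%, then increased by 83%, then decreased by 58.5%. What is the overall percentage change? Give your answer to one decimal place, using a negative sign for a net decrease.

The combined multiplier is 0.455 × 1.56 × 1.83 × 0.415 = 0.53905761.
That corresponds to a decrease of 46.1%.

-46.1%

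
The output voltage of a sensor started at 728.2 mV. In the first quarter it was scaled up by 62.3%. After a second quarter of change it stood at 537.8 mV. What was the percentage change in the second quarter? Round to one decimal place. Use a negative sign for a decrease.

After the first quarter: 728.2 × 1.623 = 1181.8686.
Second-quarter multiplier: 537.8 ÷ 1181.8686 ≈ 0.45504.
That is a change of -54.5%.

-54.5%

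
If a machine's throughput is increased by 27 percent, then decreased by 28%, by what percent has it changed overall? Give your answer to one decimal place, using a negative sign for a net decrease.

-8.6%

A 27% increase multiplies by 1.27.
Then a 28% decrease: 1.27 × 0.72 = 0.9144.
Overall factor 0.9144, i.e. -8.6%.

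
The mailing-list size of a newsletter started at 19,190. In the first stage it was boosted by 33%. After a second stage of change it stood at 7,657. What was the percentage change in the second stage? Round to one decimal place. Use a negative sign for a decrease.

After the first stage: 19,190 × 1.33 = 25522.7.
Second-stage multiplier: 7,657 ÷ 25522.7 ≈ 0.30001.
That is a change of -70.0%.

-70.0%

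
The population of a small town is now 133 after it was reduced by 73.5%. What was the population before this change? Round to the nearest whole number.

The overall multiplier applied was 0.265.
So the original population was 133 ÷ 0.265 ≈ 502.

502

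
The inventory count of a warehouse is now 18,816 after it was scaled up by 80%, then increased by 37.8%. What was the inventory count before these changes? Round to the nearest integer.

The overall multiplier applied was 1.8 × 1.378 = 2.4804.
So the original inventory count was 18,816 ÷ 2.4804 ≈ 7,586.

7,586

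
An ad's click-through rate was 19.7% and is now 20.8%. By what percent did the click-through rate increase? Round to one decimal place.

The change is 20.8 − 19.7 = 1.1 percentage points.
Relative to the original 19.7%, that is 1.1 ÷ 19.7 ≈ 5.6%.
So the click-through rate rose by 5.6%.

5.6%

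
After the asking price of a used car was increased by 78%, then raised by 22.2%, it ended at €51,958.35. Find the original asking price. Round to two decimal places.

€23,887.14

The overall multiplier applied was 1.78 × 1.222 = 2.17516.
So the original asking price was €51,958.35 ÷ 2.17516 ≈ €23,887.14.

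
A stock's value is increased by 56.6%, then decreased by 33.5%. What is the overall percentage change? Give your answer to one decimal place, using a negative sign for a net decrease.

4.1%

A 56.6% increase multiplies by 1.566.
Then a 33.5% decrease: 1.566 × 0.665 = 1.04139.
Overall factor 1.04139, i.e. 4.1%.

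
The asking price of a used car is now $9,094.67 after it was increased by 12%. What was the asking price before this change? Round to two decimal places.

$8,120.24

The overall multiplier applied was 1.12.
So the original asking price was $9,094.67 ÷ 1.12 ≈ $8,120.24.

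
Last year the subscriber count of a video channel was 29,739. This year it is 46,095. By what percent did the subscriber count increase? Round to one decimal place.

55.0%

Change: 46,095 − 29,739 = 16,356.
Relative to the original: 16,356 ÷ 29,739 ≈ 55.0%.
So the subscriber count increased by 55.0%.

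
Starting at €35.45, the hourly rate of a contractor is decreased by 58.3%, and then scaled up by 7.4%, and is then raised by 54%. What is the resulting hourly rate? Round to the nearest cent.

After the 58.3% decrease: €35.45 × 0.417 = €14.78265.
Apply the 7.4% increase: €14.78265 × 1.074 = €15.8765661.
54% increase: €15.8765661 × 1.54 = €24.449911794 ≈ €24.45.

€24.45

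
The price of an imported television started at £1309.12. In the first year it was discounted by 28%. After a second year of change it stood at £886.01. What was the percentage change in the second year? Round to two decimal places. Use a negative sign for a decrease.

-6.00%

After the first year: £1309.12 × 0.72 = £942.5664.
Second-year multiplier: £886.01 ÷ £942.5664 ≈ 0.939997.
That is a change of -6.00%.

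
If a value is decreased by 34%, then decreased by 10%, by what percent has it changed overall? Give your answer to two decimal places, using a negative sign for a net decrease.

A 34% decrease multiplies by 0.66.
Then a 10% decrease: 0.66 × 0.9 = 0.594.
Overall factor 0.594, i.e. -40.60%.

-40.60%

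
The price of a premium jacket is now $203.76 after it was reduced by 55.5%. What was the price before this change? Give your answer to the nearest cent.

$457.89

The overall multiplier applied was 0.445.
So the original price was $203.76 ÷ 0.445 ≈ $457.89.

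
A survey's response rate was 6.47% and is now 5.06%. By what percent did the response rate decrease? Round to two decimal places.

The change is 5.06 − 6.47 = -1.41 percentage points.
Relative to the original 6.47%, that is -1.41 ÷ 6.47 ≈ -21.79%.
So the response rate fell by 21.79%.

21.79%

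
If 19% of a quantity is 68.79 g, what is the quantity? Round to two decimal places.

68.79 g ÷ 0.19 ≈ 362.05 g.

362.05 g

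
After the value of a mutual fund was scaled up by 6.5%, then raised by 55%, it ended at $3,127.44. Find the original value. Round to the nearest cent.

$1,894.56

Undoing the 55% increase: $3,127.44 ÷ 1.55 ≈ $2017.703226.
Undoing the 6.5% increase: $2017.703226 ÷ 1.065 ≈ $1,894.56.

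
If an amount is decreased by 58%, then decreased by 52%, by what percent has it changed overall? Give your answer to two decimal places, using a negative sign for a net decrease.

The combined multiplier is 0.42 × 0.48 = 0.2016.
That corresponds to a decrease of 79.84%.

-79.84%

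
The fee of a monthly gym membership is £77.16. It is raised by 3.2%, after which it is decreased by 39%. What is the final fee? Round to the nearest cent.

Each change multiplies by a factor: 1.032 × 0.61 = 0.62952.
£77.16 × 0.62952 = £48.5737632 ≈ £48.57.

£48.57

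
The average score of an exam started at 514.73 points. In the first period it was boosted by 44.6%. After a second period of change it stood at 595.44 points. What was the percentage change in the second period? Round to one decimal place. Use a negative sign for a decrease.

After the first period: 514.73 × 1.446 = 744.29958.
Second-period multiplier: 595.44 ÷ 744.29958 ≈ 0.8.
That is a change of -20.0%.

-20.0%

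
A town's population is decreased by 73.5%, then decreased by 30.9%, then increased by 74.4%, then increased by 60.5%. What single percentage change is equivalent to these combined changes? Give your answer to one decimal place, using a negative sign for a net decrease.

-48.7%

The combined multiplier is 0.265 × 0.691 × 1.744 × 1.605 = 0.5125608588.
That corresponds to a decrease of 48.7%.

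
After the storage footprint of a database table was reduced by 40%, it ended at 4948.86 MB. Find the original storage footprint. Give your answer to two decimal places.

8248.10 MB

The overall multiplier applied was 0.6.
So the original storage footprint was 4948.86 ÷ 0.6 = 8248.10 MB.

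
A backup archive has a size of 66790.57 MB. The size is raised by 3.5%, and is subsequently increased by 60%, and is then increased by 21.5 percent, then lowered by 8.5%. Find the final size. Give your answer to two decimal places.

122962.55 MB

3.5% increase: 66790.57 × 1.035 = 69128.23995.
60% increase: 69128.23995 × 1.6 = 110605.18392.
21.5% increase: 110605.18392 × 1.215 = 134385.2984628.
Apply the 8.5% decrease: 134385.2984628 × 0.915 = 122962.548093462 ≈ 122962.55.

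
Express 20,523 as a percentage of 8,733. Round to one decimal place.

20,523 ÷ 8,733 ≈ 235.0%.

235.0%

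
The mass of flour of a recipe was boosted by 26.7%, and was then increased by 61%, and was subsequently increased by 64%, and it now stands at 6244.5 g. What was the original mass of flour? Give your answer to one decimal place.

Undoing the 64% increase: 6244.5 ÷ 1.64 ≈ 3807.621951.
Undoing the 61% increase: 3807.621951 ÷ 1.61 ≈ 2364.982578.
Undoing the 26.7% increase: 2364.982578 ÷ 1.267 ≈ 1866.6 g.

1866.6 g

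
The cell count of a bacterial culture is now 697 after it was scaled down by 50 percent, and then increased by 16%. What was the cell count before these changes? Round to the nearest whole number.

1,202

The overall multiplier applied was 0.5 × 1.16 = 0.58.
So the original cell count was 697 ÷ 0.58 ≈ 1,202.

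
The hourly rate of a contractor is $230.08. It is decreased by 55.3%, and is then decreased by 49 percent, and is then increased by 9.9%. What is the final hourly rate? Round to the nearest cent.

55.3% decrease: $230.08 × 0.447 = $102.84576.
After the 49% decrease: $102.84576 × 0.51 = $52.4513376.
After the 9.9% increase: $52.4513376 × 1.099 = $57.6440200224 ≈ $57.64.

$57.64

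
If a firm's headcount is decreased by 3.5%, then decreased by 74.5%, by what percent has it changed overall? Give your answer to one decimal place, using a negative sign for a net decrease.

The combined multiplier is 0.965 × 0.255 = 0.246075.
That corresponds to a decrease of 75.4%.

-75.4%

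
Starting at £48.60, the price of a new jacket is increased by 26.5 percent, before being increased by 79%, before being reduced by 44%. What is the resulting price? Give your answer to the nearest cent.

Apply the 26.5% increase: £48.60 × 1.265 = £61.479.
79% increase: £61.479 × 1.79 = £110.04741.
After the 44% decrease: £110.04741 × 0.56 = £61.6265496 ≈ £61.63.

£61.63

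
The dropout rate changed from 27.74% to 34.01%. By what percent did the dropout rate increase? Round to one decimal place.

22.6%

The change is 34.01 − 27.74 = 6.27 percentage points.
Relative to the original 27.74%, that is 6.27 ÷ 27.74 ≈ 22.6%.
So the dropout rate rose by 22.6%.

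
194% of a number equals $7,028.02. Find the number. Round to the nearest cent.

$7,028.02 ÷ 1.94 ≈ $3,622.69.

$3,622.69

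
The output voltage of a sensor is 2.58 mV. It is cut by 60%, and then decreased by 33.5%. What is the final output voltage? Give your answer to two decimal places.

60% decrease: 2.58 × 0.4 = 1.032.
33.5% decrease: 1.032 × 0.665 = 0.68628 ≈ 0.69.

0.69 mV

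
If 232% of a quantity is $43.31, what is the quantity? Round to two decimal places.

$18.67

$43.31 ÷ 2.32 ≈ $18.67.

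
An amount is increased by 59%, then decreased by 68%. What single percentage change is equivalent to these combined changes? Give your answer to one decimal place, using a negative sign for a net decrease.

A 59% increase multiplies by 1.59.
Then a 68% decrease: 1.59 × 0.32 = 0.5088.
Overall factor 0.5088, i.e. -49.1%.

-49.1%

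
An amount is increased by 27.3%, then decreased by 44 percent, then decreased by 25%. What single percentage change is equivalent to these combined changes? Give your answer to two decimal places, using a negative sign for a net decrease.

-46.53%

The combined multiplier is 1.273 × 0.56 × 0.75 = 0.53466.
That corresponds to a decrease of 46.53%.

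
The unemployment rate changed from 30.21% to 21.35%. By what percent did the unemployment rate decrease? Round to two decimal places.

The change is 21.35 − 30.21 = -8.86 percentage points.
Relative to the original 30.21%, that is -8.86 ÷ 30.21 ≈ -29.33%.
So the unemployment rate fell by 29.33%.

29.33%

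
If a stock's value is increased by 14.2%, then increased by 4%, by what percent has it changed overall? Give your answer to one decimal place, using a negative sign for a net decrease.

18.8%

The combined multiplier is 1.142 × 1.04 = 1.18768.
That corresponds to an increase of 18.8%.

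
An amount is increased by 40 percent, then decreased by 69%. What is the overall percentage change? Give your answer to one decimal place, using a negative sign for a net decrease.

The combined multiplier is 1.4 × 0.31 = 0.434.
That corresponds to a decrease of 56.6%.

-56.6%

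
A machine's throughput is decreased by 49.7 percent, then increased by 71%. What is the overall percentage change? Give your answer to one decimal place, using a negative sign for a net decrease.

-14.0%

The combined multiplier is 0.503 × 1.71 = 0.86013.
That corresponds to a decrease of 14.0%.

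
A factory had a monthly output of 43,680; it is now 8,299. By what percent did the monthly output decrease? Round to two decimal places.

Change: 8,299 − 43,680 = -35,381.
Relative to the original: -35,381 ÷ 43,680 ≈ -81.00%.
So the monthly output decreased by 81.00%.

81.00%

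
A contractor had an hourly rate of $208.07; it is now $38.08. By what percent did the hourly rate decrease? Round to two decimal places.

Change: $38.08 − $208.07 = -$169.99.
Relative to the original: -$169.99 ÷ $208.07 ≈ -81.70%.
So the hourly rate decreased by 81.70%.

81.70%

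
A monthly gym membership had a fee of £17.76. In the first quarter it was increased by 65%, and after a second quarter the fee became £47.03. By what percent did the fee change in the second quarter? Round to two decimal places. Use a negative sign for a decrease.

After the first quarter: £17.76 × 1.65 = £29.304.
Second-quarter multiplier: £47.03 ÷ £29.304 ≈ 1.6049.
That is a change of 60.49%.

60.49%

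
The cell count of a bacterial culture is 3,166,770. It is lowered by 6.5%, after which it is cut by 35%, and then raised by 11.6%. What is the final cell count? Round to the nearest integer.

2,147,859

After the 6.5% decrease: 3,166,770 × 0.935 = 2960929.95.
Apply the 35% decrease: 2960929.95 × 0.65 = 1924604.4675.
Apply the 11.6% increase: 1924604.4675 × 1.116 = 2147858.58573 ≈ 2,147,859.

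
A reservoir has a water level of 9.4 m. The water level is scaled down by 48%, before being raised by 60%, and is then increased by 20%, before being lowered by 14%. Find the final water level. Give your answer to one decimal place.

Apply the 48% decrease: 9.4 × 0.52 = 4.888.
60% increase: 4.888 × 1.6 = 7.8208.
After the 20% increase: 7.8208 × 1.2 = 9.38496.
After the 14% decrease: 9.38496 × 0.86 = 8.0710656 ≈ 8.1.

8.1 m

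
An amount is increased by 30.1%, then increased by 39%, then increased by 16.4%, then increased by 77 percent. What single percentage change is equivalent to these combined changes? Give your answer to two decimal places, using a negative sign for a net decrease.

The combined multiplier is 1.301 × 1.39 × 1.164 × 1.77 = 3.7257897492.
That corresponds to an increase of 272.58%.

272.58%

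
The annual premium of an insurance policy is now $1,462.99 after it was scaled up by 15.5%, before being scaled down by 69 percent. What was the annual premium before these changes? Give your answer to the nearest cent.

$4,085.99

The overall multiplier applied was 1.155 × 0.31 = 0.35805.
So the original annual premium was $1,462.99 ÷ 0.35805 ≈ $4,085.99.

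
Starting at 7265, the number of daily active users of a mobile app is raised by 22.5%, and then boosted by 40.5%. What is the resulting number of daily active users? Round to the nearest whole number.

12504

Each change multiplies by a factor: 1.225 × 1.405 = 1.721125.
7265 × 1.721125 = 12503.973125 ≈ 12504.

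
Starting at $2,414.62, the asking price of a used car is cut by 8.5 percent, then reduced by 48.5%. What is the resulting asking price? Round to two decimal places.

$1,137.83

8.5% decrease: $2,414.62 × 0.915 = $2209.3773.
After the 48.5% decrease: $2209.3773 × 0.515 = $1137.8293095 ≈ $1,137.83.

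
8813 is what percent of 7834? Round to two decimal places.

8813 ÷ 7834 ≈ 112.50%.

112.50%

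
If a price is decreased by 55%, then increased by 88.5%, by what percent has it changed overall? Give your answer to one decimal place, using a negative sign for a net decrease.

A 55% decrease multiplies by 0.45.
Then an 88.5% increase: 0.45 × 1.885 = 0.84825.
Overall factor 0.84825, i.e. -15.2%.

-15.2%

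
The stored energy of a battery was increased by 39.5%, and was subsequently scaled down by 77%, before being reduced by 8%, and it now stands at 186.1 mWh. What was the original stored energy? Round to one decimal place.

The overall multiplier applied was 1.395 × 0.23 × 0.92 = 0.295182.
So the original stored energy was 186.1 ÷ 0.295182 ≈ 630.5 mWh.

630.5 mWh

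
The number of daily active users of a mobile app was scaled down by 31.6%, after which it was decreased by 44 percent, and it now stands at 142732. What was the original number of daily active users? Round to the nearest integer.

Undoing the 44% decrease: 142732 ÷ 0.56 ≈ 254878.571429.
Undoing the 31.6% decrease: 254878.571429 ÷ 0.684 ≈ 372629.

372629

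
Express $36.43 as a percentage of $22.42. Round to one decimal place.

$36.43 ÷ $22.42 ≈ 162.5%.

162.5%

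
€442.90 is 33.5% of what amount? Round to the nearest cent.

€442.90 ÷ 0.335 ≈ €1322.09.

€1322.09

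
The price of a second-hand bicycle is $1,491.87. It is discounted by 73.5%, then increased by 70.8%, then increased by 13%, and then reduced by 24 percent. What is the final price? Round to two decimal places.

$579.90

Each change multiplies by a factor: 0.265 × 1.708 × 1.13 × 0.76 = 0.388710056.
$1,491.87 × 0.388710056 = $579.90487124472 ≈ $579.90.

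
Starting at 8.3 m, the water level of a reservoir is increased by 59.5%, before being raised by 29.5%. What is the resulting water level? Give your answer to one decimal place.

17.1 m

Each change multiplies by a factor: 1.595 × 1.295 = 2.065525.
8.3 × 2.065525 = 17.1438575 ≈ 17.1.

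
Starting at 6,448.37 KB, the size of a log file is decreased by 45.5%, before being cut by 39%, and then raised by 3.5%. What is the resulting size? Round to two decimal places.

2,218.79 KB

After the 45.5% decrease: 6,448.37 × 0.545 = 3514.36165.
Apply the 39% decrease: 3514.36165 × 0.61 = 2143.7606065.
After the 3.5% increase: 2143.7606065 × 1.035 = 2218.7922277275 ≈ 2,218.79.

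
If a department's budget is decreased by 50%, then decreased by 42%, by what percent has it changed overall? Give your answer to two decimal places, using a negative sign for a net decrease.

The combined multiplier is 0.5 × 0.58 = 0.29.
That corresponds to a decrease of 71.00%.

-71.00%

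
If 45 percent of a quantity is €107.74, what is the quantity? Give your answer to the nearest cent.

€107.74 ÷ 0.45 ≈ €239.42.

€239.42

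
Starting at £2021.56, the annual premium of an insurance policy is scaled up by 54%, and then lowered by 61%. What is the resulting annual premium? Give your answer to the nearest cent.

54% increase: £2021.56 × 1.54 = £3113.2024.
Apply the 61% decrease: £3113.2024 × 0.39 = £1214.148936 ≈ £1214.15.

£1214.15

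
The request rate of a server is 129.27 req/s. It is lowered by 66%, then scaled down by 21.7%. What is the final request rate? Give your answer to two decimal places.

34.41 req/s

66% decrease: 129.27 × 0.34 = 43.9518.
21.7% decrease: 43.9518 × 0.783 = 34.4142594 ≈ 34.41.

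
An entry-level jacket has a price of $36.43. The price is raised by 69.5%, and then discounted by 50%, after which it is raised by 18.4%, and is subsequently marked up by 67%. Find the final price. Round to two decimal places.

$61.05

Each change multiplies by a factor: 1.695 × 0.5 × 1.184 × 1.67 = 1.6757448.
$36.43 × 1.6757448 = $61.047383064 ≈ $61.05.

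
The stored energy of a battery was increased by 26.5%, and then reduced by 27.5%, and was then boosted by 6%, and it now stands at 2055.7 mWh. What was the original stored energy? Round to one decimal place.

Undoing the 6% increase: 2055.7 ÷ 1.06 ≈ 1939.339623.
Undoing the 27.5% decrease: 1939.339623 ÷ 0.725 ≈ 2674.951204.
Undoing the 26.5% increase: 2674.951204 ÷ 1.265 ≈ 2114.6 mWh.

2114.6 mWh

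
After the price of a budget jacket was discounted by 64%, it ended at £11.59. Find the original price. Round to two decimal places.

£32.19

The overall multiplier applied was 0.36.
So the original price was £11.59 ÷ 0.36 ≈ £32.19.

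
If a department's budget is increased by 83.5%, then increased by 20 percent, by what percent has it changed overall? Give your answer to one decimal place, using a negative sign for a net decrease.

An 83.5% increase multiplies by 1.835.
Then a 20% increase: 1.835 × 1.2 = 2.202.
Overall factor 2.202, i.e. 120.2%.

120.2%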